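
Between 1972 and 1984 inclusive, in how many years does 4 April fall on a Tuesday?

2

Day of week of April 4 in each year:
1972: Tue ✓, 1973: Wed, 1974: Thu, 1975: Fri, 1976: Sun, 1977: Mon, 1978: Tue ✓, 1979: Wed, 1980: Fri, 1981: Sat, 1982: Sun, 1983: Mon, 1984: Wed
Tuesdays: 1972, 1978.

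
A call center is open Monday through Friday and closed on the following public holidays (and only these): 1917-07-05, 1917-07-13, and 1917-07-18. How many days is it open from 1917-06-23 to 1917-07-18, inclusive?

1917-06-23 is a Saturday.
From 1917-06-23 to 1917-07-18 is 26 days inclusive.
26 = 7 × 3 + 5, so there are 3 full weeks plus 5 extra days.
Each full week contributes 5 weekdays (Mon–Fri): 3 × 5 = 15.
The 5 extra days are Sat, Sun, Mon, Tue, Wed — 3 of them qualify.
Total: 15 + 3 = 18.
Holidays: 1917-07-05 (Thu); 1917-07-13 (Fri); 1917-07-18 (Wed).
All 3 holidays fall on weekdays, so subtract 3.
Business days: 18 − 3 = 15.

15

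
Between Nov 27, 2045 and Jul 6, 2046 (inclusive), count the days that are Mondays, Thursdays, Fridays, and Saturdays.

Nov 27, 2045 is a Monday.
From Nov 27, 2045 to Jul 6, 2046 is 222 days inclusive.
222 = 7 × 31 + 5, so there are 31 full weeks plus 5 extra days.
Each full week contributes 4 days from the set (Mon, Thu, Fri, Sat): 31 × 4 = 124.
The 5 extra days are Mon, Tue, Wed, Thu, Fri — 3 of them qualify.
Total: 124 + 3 = 127.

127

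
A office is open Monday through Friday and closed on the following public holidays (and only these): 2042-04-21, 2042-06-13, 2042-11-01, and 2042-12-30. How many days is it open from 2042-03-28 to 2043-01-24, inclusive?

2042-03-28 is a Friday.
That's 303 days from start to end, counting both.
303 = 7 × 43 + 2, so there are 43 full weeks plus 2 extra days.
Each full week contributes 5 weekdays (Mon–Fri): 43 × 5 = 215.
The 2 extra days are Fri, Sat — 1 of them qualifies.
Total: 215 + 1 = 216.
Holidays: 2042-04-21 (Mon); 2042-06-13 (Fri); 2042-11-01 (Sat); 2042-12-30 (Tue).
3 of the 4 holidays fall on weekdays; the rest are weekends and were already excluded.
Business days: 216 − 3 = 213.

213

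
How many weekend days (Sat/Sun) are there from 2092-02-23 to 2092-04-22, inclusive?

2092-02-23 is a Saturday.
From 2092-02-23 to 2092-04-22 is 60 days inclusive.
60 = 7 × 8 + 4, so there are 8 full weeks plus 4 extra days.
Each full week contributes 2 weekend days (Sat, Sun): 8 × 2 = 16.
The 4 extra days are Saturday, Sunday, Monday, Tuesday — 2 of them qualify.
Total: 16 + 2 = 18.

18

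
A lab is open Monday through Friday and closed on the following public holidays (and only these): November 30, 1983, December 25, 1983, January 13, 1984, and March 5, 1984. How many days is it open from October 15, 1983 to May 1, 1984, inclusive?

October 15, 1983 is a Saturday.
The range spans 200 days (inclusive of both endpoints).
200 = 7 × 28 + 4, so there are 28 full weeks plus 4 extra days.
Each full week contributes 5 weekdays (Mon–Fri): 28 × 5 = 140.
The 4 extra days are Saturday, Sunday, Monday, Tuesday — 2 of them qualify.
Total: 140 + 2 = 142.
Holidays: November 30, 1983 (Wed); December 25, 1983 (Sun); January 13, 1984 (Fri); March 5, 1984 (Mon).
3 of the 4 holidays fall on weekdays; the rest are weekends and were already excluded.
Business days: 142 − 3 = 139.

139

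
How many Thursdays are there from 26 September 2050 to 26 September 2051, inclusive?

26 September 2050 is a Monday.
That's 366 days from start to end, counting both.
366 = 7 × 52 + 2, so there are 52 full weeks plus 2 extra days.
Each full week contributes one Thursday: 52 so far.
The 2 extra days are Monday, Tuesday — none qualify.
Total: 52 + 0 = 52.

52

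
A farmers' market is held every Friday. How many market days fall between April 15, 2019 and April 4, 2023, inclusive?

207

April 15, 2019 is a Monday.
The range spans 1451 days (inclusive of both endpoints).
1451 = 7 × 207 + 2, so there are 207 full weeks plus 2 extra days.
Each full week contributes one Friday: 207 so far.
The 2 extra days are Monday, Tuesday — none qualify.
Total: 207 + 0 = 207.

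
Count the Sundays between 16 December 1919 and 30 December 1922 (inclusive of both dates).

158 Sundays

16 December 1919 is a Tuesday.
That's 1111 days from start to end, counting both.
1111 = 7 × 158 + 5, so there are 158 full weeks plus 5 extra days.
Each full week contributes one Sunday: 158 so far.
The 5 extra days are Tuesday, Wednesday, Thursday, Friday, Saturday — none qualify.
Total: 158 + 0 = 158.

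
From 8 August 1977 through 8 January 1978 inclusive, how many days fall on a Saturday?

8 August 1977 is a Monday.
From 8 August 1977 to 8 January 1978 is 154 days inclusive.
154 = 7 × 22, so the span is exactly 22 full weeks.
Each full week contributes one Saturday: 22 so far.

22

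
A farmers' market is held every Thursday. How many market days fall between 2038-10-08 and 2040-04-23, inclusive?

80

2038-10-08 is a Friday.
That's 564 days from start to end, counting both.
564 = 7 × 80 + 4, so there are 80 full weeks plus 4 extra days.
Each full week contributes one Thursday: 80 so far.
The 4 extra days are Friday, Saturday, Sunday, Monday — none qualify.
Total: 80 + 0 = 80.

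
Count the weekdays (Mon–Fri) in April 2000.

Apr 1, 2000 is a Saturday.
The range spans 30 days (inclusive of both endpoints).
30 = 7 × 4 + 2, so there are 4 full weeks plus 2 extra days.
Each full week contributes 5 weekdays (Mon–Fri): 4 × 5 = 20.
The 2 extra days are Saturday, Sunday — none qualify.
Total: 20 + 0 = 20.

20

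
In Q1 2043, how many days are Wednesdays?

January 1, 2043 is a Thursday.
From January 1, 2043 to March 31, 2043 is 90 days inclusive.
90 = 7 × 12 + 6, so there are 12 full weeks plus 6 extra days.
Each full week contributes one Wednesday: 12 so far.
The 6 extra days are Thu, Fri, Sat, Sun, Mon, Tue — none qualify.
Total: 12 + 0 = 12.

12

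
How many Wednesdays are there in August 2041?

4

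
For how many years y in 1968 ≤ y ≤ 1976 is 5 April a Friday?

Day of week of April 5 in each year:
1968: Fri ✓, 1969: Sat, 1970: Sun, 1971: Mon, 1972: Wed, 1973: Thu, 1974: Fri ✓, 1975: Sat, 1976: Mon
Fridays: 1968, 1974.

2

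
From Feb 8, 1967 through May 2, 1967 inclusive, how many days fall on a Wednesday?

Feb 8, 1967 is a Wednesday.
From Feb 8, 1967 to May 2, 1967 is 84 days inclusive.
84 = 7 × 12, so the span is exactly 12 full weeks.
Each full week contributes one Wednesday: 12 so far.
Total: 12.

12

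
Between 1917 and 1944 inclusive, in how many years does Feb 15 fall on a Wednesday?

4

Day of week of February 15 in each year:
1917: Thu, 1918: Fri, 1919: Sat, 1920: Sun, 1921: Tue, 1922: Wed ✓, 1923: Thu, 1924: Fri, 1925: Sun, 1926: Mon, 1927: Tue, 1928: Wed ✓, 1929: Fri, 1930: Sat, 1931: Sun, 1932: Mon, 1933: Wed ✓, 1934: Thu, 1935: Fri, 1936: Sat, 1937: Mon, 1938: Tue, 1939: Wed ✓, 1940: Thu, 1941: Sat, 1942: Sun, 1943: Mon, 1944: Tue
Wednesdays: 1922, 1928, 1933, 1939.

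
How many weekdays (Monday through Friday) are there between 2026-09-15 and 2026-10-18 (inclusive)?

2026-09-15 is a Tuesday.
That's 34 days from start to end, counting both.
34 = 7 × 4 + 6, so there are 4 full weeks plus 6 extra days.
Each full week contributes 5 weekdays (Mon–Fri): 4 × 5 = 20.
The 6 extra days are Tuesday, Wednesday, Thursday, Friday, Saturday, Sunday — 4 of them qualify.
Total: 20 + 4 = 24.

24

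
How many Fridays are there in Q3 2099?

13

Jul 1, 2099 is a Wednesday.
That's 92 days from start to end, counting both.
92 = 7 × 13 + 1, so there are 13 full weeks plus 1 extra day.
Each full week contributes one Friday: 13 so far.
The 1 extra day is Wednesday — none qualify.
Total: 13 + 0 = 13.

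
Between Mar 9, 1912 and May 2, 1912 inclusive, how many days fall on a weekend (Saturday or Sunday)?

Mar 9, 1912 is a Saturday.
The range spans 55 days (inclusive of both endpoints).
55 = 7 × 7 + 6, so there are 7 full weeks plus 6 extra days.
Each full week contributes 2 weekend days (Sat, Sun): 7 × 2 = 14.
The 6 extra days are Saturday, Sunday, Monday, Tuesday, Wednesday, Thursday — 2 of them qualify.
Total: 14 + 2 = 16.

16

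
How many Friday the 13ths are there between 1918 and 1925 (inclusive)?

Friday-the-13ths by year:
1918: Sep, Dec
1919: Jun
1920: Feb, Aug
1921: May
1922: Jan, Oct
1923: Apr, Jul
1924: Jun
1925: Feb, Mar, Nov

14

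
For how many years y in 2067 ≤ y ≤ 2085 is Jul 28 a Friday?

Day of week of July 28 in each year:
2067: Thu, 2068: Sat, 2069: Sun, 2070: Mon, 2071: Tue, 2072: Thu, 2073: Fri ✓, 2074: Sat, 2075: Sun, 2076: Tue, 2077: Wed, 2078: Thu, 2079: Fri ✓, 2080: Sun, 2081: Mon, 2082: Tue, 2083: Wed, 2084: Fri ✓, 2085: Sat
Fridays: 2073, 2079, 2084.

3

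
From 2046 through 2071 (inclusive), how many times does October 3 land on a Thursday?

Day of week of October 3 in each year:
2046: Wed, 2047: Thu ✓, 2048: Sat, 2049: Sun, 2050: Mon, 2051: Tue, 2052: Thu ✓, 2053: Fri, 2054: Sat, 2055: Sun, 2056: Tue, 2057: Wed, 2058: Thu ✓, 2059: Fri, 2060: Sun, 2061: Mon, 2062: Tue, 2063: Wed, 2064: Fri, 2065: Sat, 2066: Sun, 2067: Mon, 2068: Wed, 2069: Thu ✓, 2070: Fri, 2071: Sat
Thursdays: 2047, 2052, 2058, 2069.

4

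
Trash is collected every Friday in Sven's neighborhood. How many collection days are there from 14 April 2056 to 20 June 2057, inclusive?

62 Fridays

14 April 2056 is a Friday.
From 14 April 2056 to 20 June 2057 is 433 days inclusive.
433 = 7 × 61 + 6, so there are 61 full weeks plus 6 extra days.
Each full week contributes one Friday: 61 so far.
The 6 extra days are Fri, Sat, Sun, Mon, Tue, Wed — 1 of them qualifies.
Total: 61 + 1 = 62.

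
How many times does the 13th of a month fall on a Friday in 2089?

The 13th falls on a Friday when the month's 13th has weekday Fri.
Jan 13 is Thu; Feb 13 is Sun; Mar 13 is Sun; Apr 13 is Wed; May 13 is Fri ✓; Jun 13 is Mon; Jul 13 is Wed; Aug 13 is Sat; Sep 13 is Tue; Oct 13 is Thu; Nov 13 is Sun; Dec 13 is Tue.
Friday the 13ths: May.

1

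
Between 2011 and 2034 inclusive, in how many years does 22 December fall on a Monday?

Day of week of December 22 in each year:
2011: Thu, 2012: Sat, 2013: Sun, 2014: Mon ✓, 2015: Tue, 2016: Thu, 2017: Fri, 2018: Sat, 2019: Sun, 2020: Tue, 2021: Wed, 2022: Thu, 2023: Fri, 2024: Sun, 2025: Mon ✓, 2026: Tue, 2027: Wed, 2028: Fri, 2029: Sat, 2030: Sun, 2031: Mon ✓, 2032: Wed, 2033: Thu, 2034: Fri
Mondays: 2014, 2025, 2031.

3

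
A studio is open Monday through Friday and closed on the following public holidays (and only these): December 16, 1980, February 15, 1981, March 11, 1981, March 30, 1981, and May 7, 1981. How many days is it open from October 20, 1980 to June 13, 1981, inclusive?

October 20, 1980 is a Monday.
That's 237 days from start to end, counting both.
237 = 7 × 33 + 6, so there are 33 full weeks plus 6 extra days.
Each full week contributes 5 weekdays (Mon–Fri): 33 × 5 = 165.
The 6 extra days are Mon, Tue, Wed, Thu, Fri, Sat — 5 of them qualify.
Total: 165 + 5 = 170.
Holidays: December 16, 1980 (Tue); February 15, 1981 (Sun); March 11, 1981 (Wed); March 30, 1981 (Mon); May 7, 1981 (Thu).
4 of the 5 holidays fall on weekdays; the rest are weekends and were already excluded.
Business days: 170 − 4 = 166.

166 working days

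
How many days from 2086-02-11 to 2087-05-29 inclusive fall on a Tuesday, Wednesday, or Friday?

203

2086-02-11 is a Monday.
The range spans 473 days (inclusive of both endpoints).
473 = 7 × 67 + 4, so there are 67 full weeks plus 4 extra days.
Each full week contributes 3 days from the set (Tue, Wed, Fri): 67 × 3 = 201.
The 4 extra days are Monday, Tuesday, Wednesday, Thursday — 2 of them qualify.
Total: 201 + 2 = 203.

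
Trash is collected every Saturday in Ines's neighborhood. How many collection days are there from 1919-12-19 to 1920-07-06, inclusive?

1919-12-19 is a Friday.
From 1919-12-19 to 1920-07-06 is 201 days inclusive.
201 = 7 × 28 + 5, so there are 28 full weeks plus 5 extra days.
Each full week contributes one Saturday: 28 so far.
The 5 extra days are Fri, Sat, Sun, Mon, Tue — 1 of them qualifies.
Total: 28 + 1 = 29.

29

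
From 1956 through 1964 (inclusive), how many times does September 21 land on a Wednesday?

1

Day of week of September 21 in each year:
1956: Fri, 1957: Sat, 1958: Sun, 1959: Mon, 1960: Wed ✓, 1961: Thu, 1962: Fri, 1963: Sat, 1964: Mon
Wednesdays: 1960.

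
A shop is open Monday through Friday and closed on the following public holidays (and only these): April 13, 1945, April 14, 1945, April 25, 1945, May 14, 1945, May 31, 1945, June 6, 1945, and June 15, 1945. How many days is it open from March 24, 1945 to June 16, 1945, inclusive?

March 24, 1945 is a Saturday.
That's 85 days from start to end, counting both.
85 = 7 × 12 + 1, so there are 12 full weeks plus 1 extra day.
Each full week contributes 5 weekdays (Mon–Fri): 12 × 5 = 60.
The 1 extra day is Saturday — none qualify.
Total: 60 + 0 = 60.
Holidays: April 13, 1945 (Fri); April 14, 1945 (Sat); April 25, 1945 (Wed); May 14, 1945 (Mon); May 31, 1945 (Thu); June 6, 1945 (Wed); June 15, 1945 (Fri).
6 of the 7 holidays fall on weekdays; the rest are weekends and were already excluded.
Business days: 60 − 6 = 54.

54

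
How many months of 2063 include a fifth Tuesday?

4

A month has five Tuesdays exactly when Tuesday falls within its first (length − 28) days.
Jan: 31 days, starts Mon → 5 of Mon, Tue, Wed ✓
Feb: 28 days, starts Thu → 5 of (none)
Mar: 31 days, starts Thu → 5 of Thu, Fri, Sat
Apr: 30 days, starts Sun → 5 of Sun, Mon
May: 31 days, starts Tue → 5 of Tue, Wed, Thu ✓
Jun: 30 days, starts Fri → 5 of Fri, Sat
Jul: 31 days, starts Sun → 5 of Sun, Mon, Tue ✓
Aug: 31 days, starts Wed → 5 of Wed, Thu, Fri
Sep: 30 days, starts Sat → 5 of Sat, Sun
Oct: 31 days, starts Mon → 5 of Mon, Tue, Wed ✓
Nov: 30 days, starts Thu → 5 of Thu, Fri
Dec: 31 days, starts Sat → 5 of Sat, Sun, Mon
Months with five Tuesdays: Jan, May, Jul, Oct.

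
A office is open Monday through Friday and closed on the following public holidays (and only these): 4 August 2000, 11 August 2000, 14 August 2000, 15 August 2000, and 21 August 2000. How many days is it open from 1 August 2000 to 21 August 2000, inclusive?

10 business days

1 August 2000 is a Tuesday.
The range spans 21 days (inclusive of both endpoints).
21 = 7 × 3, so the span is exactly 3 full weeks.
Each full week contributes 5 weekdays (Mon–Fri): 3 × 5 = 15.
Total: 15.
Holidays: 4 August 2000 (Fri); 11 August 2000 (Fri); 14 August 2000 (Mon); 15 August 2000 (Tue); 21 August 2000 (Mon).
All 5 holidays fall on weekdays, so subtract 5.
Business days: 15 − 5 = 10.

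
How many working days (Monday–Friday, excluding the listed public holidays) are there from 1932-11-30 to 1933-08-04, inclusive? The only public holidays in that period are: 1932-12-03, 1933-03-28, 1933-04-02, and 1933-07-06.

1932-11-30 is a Wednesday.
The range spans 248 days (inclusive of both endpoints).
248 = 7 × 35 + 3, so there are 35 full weeks plus 3 extra days.
Each full week contributes 5 weekdays (Mon–Fri): 35 × 5 = 175.
The 3 extra days are Wed, Thu, Fri — 3 of them qualify.
Total: 175 + 3 = 178.
Holidays: 1932-12-03 (Sat); 1933-03-28 (Tue); 1933-04-02 (Sun); 1933-07-06 (Thu).
2 of the 4 holidays fall on weekdays; the rest are weekends and were already excluded.
Business days: 178 − 2 = 176.

176 working days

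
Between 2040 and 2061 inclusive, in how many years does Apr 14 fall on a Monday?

3

Day of week of April 14 in each year:
2040: Sat, 2041: Sun, 2042: Mon ✓, 2043: Tue, 2044: Thu, 2045: Fri, 2046: Sat, 2047: Sun, 2048: Tue, 2049: Wed, 2050: Thu, 2051: Fri, 2052: Sun, 2053: Mon ✓, 2054: Tue, 2055: Wed, 2056: Fri, 2057: Sat, 2058: Sun, 2059: Mon ✓, 2060: Wed, 2061: Thu
Mondays: 2042, 2053, 2059.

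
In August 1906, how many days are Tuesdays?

4

1 August 1906 is a Wednesday.
From 1 August 1906 to 31 August 1906 is 31 days inclusive.
31 = 7 × 4 + 3, so there are 4 full weeks plus 3 extra days.
Each full week contributes one Tuesday: 4 so far.
The 3 extra days are Wednesday, Thursday, Friday — none qualify.
Total: 4 + 0 = 4.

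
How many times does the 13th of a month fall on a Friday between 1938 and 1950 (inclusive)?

21

Friday-the-13ths by year:
1938: May
1939: Jan, Oct
1940: Sep, Dec
1941: Jun
1942: Feb, Mar, Nov
1943: Aug
1944: Oct
1945: Apr, Jul
1946: Sep, Dec
1947: Jun
1948: Feb, Aug
1949: May
1950: Jan, Oct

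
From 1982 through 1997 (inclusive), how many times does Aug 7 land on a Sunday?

Day of week of August 7 in each year:
1982: Sat, 1983: Sun ✓, 1984: Tue, 1985: Wed, 1986: Thu, 1987: Fri, 1988: Sun ✓, 1989: Mon, 1990: Tue, 1991: Wed, 1992: Fri, 1993: Sat, 1994: Sun ✓, 1995: Mon, 1996: Wed, 1997: Thu
Sundays: 1983, 1988, 1994.

3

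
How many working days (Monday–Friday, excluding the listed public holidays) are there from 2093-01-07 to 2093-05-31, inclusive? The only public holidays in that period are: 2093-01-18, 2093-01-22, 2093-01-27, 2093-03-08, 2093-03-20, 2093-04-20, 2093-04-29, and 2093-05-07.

97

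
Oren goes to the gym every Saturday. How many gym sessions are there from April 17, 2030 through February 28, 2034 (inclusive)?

April 17, 2030 is a Wednesday.
That's 1414 days from start to end, counting both.
1414 = 7 × 202, so the span is exactly 202 full weeks.
Each full week contributes one Saturday: 202 so far.

202 Saturdays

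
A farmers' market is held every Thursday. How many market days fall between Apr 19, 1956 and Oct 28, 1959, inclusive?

Apr 19, 1956 is a Thursday.
The range spans 1288 days (inclusive of both endpoints).
1288 = 7 × 184, so the span is exactly 184 full weeks.
Each full week contributes one Thursday: 184 so far.
Total: 184.

184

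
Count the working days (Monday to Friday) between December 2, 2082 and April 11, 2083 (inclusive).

December 2, 2082 is a Wednesday.
The range spans 131 days (inclusive of both endpoints).
131 = 7 × 18 + 5, so there are 18 full weeks plus 5 extra days.
Each full week contributes 5 weekdays (Mon–Fri): 18 × 5 = 90.
The 5 extra days are Wednesday, Thursday, Friday, Saturday, Sunday — 3 of them qualify.
Total: 90 + 3 = 93.

93 weekdays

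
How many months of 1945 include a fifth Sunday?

4

A month has five Sundays exactly when Sunday falls within its first (length − 28) days.
Jan: 31 days, starts Mon → 5 of Mon, Tue, Wed
Feb: 28 days, starts Thu → 5 of (none)
Mar: 31 days, starts Thu → 5 of Thu, Fri, Sat
Apr: 30 days, starts Sun → 5 of Sun, Mon ✓
May: 31 days, starts Tue → 5 of Tue, Wed, Thu
Jun: 30 days, starts Fri → 5 of Fri, Sat
Jul: 31 days, starts Sun → 5 of Sun, Mon, Tue ✓
Aug: 31 days, starts Wed → 5 of Wed, Thu, Fri
Sep: 30 days, starts Sat → 5 of Sat, Sun ✓
Oct: 31 days, starts Mon → 5 of Mon, Tue, Wed
Nov: 30 days, starts Thu → 5 of Thu, Fri
Dec: 31 days, starts Sat → 5 of Sat, Sun, Mon ✓
Months with five Sundays: Apr, Jul, Sep, Dec.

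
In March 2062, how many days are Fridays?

5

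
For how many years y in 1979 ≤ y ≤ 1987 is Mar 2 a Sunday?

Day of week of March 2 in each year:
1979: Fri, 1980: Sun ✓, 1981: Mon, 1982: Tue, 1983: Wed, 1984: Fri, 1985: Sat, 1986: Sun ✓, 1987: Mon
Sundays: 1980, 1986.

2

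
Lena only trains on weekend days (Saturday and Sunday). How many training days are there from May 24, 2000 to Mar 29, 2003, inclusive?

May 24, 2000 is a Wednesday.
That's 1040 days from start to end, counting both.
1040 = 7 × 148 + 4, so there are 148 full weeks plus 4 extra days.
Each full week contributes 2 weekend days (Sat, Sun): 148 × 2 = 296.
The 4 extra days are Wednesday, Thursday, Friday, Saturday — 1 of them qualifies.
Total: 296 + 1 = 297.

297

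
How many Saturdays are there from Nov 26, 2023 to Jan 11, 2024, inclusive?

6 Saturdays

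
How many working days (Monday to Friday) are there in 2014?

261 weekdays

Jan 1, 2014 is a Wednesday.
The range spans 365 days (inclusive of both endpoints).
365 = 7 × 52 + 1, so there are 52 full weeks plus 1 extra day.
Each full week contributes 5 weekdays (Mon–Fri): 52 × 5 = 260.
The 1 extra day is Wednesday — 1 of them qualifies.
Total: 260 + 1 = 261.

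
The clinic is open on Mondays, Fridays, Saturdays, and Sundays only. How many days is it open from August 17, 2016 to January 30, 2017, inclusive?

August 17, 2016 is a Wednesday.
From August 17, 2016 to January 30, 2017 is 167 days inclusive.
167 = 7 × 23 + 6, so there are 23 full weeks plus 6 extra days.
Each full week contributes 4 days from the set (Mon, Fri, Sat, Sun): 23 × 4 = 92.
The 6 extra days are Wednesday, Thursday, Friday, Saturday, Sunday, Monday — 4 of them qualify.
Total: 92 + 4 = 96.

96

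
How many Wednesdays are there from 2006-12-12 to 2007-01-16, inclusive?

5 Wednesdays

2006-12-12 is a Tuesday.
That's 36 days from start to end, counting both.
36 = 7 × 5 + 1, so there are 5 full weeks plus 1 extra day.
Each full week contributes one Wednesday: 5 so far.
The 1 extra day is Tue — none qualify.
Total: 5 + 0 = 5.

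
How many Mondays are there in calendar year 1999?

52

Jan 1, 1999 is a Friday.
That's 365 days from start to end, counting both.
365 = 7 × 52 + 1, so there are 52 full weeks plus 1 extra day.
Each full week contributes one Monday: 52 so far.
The 1 extra day is Friday — none qualify.
Total: 52 + 0 = 52.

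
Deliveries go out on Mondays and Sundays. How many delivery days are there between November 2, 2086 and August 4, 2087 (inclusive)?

80

November 2, 2086 is a Saturday.
From November 2, 2086 to August 4, 2087 is 276 days inclusive.
276 = 7 × 39 + 3, so there are 39 full weeks plus 3 extra days.
Each full week contributes 2 days from the set (Mon, Sun): 39 × 2 = 78.
The 3 extra days are Sat, Sun, Mon — 2 of them qualify.
Total: 78 + 2 = 80.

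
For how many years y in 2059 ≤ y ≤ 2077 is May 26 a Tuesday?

3

Day of week of May 26 in each year:
2059: Mon, 2060: Wed, 2061: Thu, 2062: Fri, 2063: Sat, 2064: Mon, 2065: Tue ✓, 2066: Wed, 2067: Thu, 2068: Sat, 2069: Sun, 2070: Mon, 2071: Tue ✓, 2072: Thu, 2073: Fri, 2074: Sat, 2075: Sun, 2076: Tue ✓, 2077: Wed
Tuesdays: 2065, 2071, 2076.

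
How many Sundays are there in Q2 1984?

1984-04-01 is a Sunday.
That's 91 days from start to end, counting both.
91 = 7 × 13, so the span is exactly 13 full weeks.
Each full week contributes one Sunday: 13 so far.
Total: 13.

13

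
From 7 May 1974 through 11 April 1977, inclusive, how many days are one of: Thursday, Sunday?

7 May 1974 is a Tuesday.
From 7 May 1974 to 11 April 1977 is 1071 days inclusive.
1071 = 7 × 153, so the span is exactly 153 full weeks.
Each full week contributes 2 days from the set (Thu, Sun): 153 × 2 = 306.

306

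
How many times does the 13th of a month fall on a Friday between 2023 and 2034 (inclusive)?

Friday-the-13ths by year:
2023: Jan, Oct
2024: Sep, Dec
2025: Jun
2026: Feb, Mar, Nov
2027: Aug
2028: Oct
2029: Apr, Jul
2030: Sep, Dec
2031: Jun
2032: Feb, Aug
2033: May
2034: Jan, Oct

20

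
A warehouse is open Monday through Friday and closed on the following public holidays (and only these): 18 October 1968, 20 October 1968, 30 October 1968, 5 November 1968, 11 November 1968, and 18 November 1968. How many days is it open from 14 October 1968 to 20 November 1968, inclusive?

23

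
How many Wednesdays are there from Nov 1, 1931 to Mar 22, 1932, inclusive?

Nov 1, 1931 is a Sunday.
The range spans 143 days (inclusive of both endpoints).
143 = 7 × 20 + 3, so there are 20 full weeks plus 3 extra days.
Each full week contributes one Wednesday: 20 so far.
The 3 extra days are Sunday, Monday, Tuesday — none qualify.
Total: 20 + 0 = 20.

20 Wednesdays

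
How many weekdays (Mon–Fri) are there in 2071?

261

January 1, 2071 is a Thursday.
The range spans 365 days (inclusive of both endpoints).
365 = 7 × 52 + 1, so there are 52 full weeks plus 1 extra day.
Each full week contributes 5 weekdays (Mon–Fri): 52 × 5 = 260.
The 1 extra day is Thursday — 1 of them qualifies.
Total: 260 + 1 = 261.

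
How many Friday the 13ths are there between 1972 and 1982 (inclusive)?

Friday-the-13ths by year:
1972: Oct
1973: Apr, Jul
1974: Sep, Dec
1975: Jun
1976: Feb, Aug
1977: May
1978: Jan, Oct
1979: Apr, Jul
1980: Jun
1981: Feb, Mar, Nov
1982: Aug

18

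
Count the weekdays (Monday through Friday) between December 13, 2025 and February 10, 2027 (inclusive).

303

December 13, 2025 is a Saturday.
From December 13, 2025 to February 10, 2027 is 425 days inclusive.
425 = 7 × 60 + 5, so there are 60 full weeks plus 5 extra days.
Each full week contributes 5 weekdays (Mon–Fri): 60 × 5 = 300.
The 5 extra days are Sat, Sun, Mon, Tue, Wed — 3 of them qualify.
Total: 300 + 3 = 303.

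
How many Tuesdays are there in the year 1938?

52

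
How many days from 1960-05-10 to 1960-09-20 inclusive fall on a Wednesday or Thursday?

38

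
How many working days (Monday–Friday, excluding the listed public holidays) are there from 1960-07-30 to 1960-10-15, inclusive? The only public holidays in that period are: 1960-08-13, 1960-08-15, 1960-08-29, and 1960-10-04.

1960-07-30 is a Saturday.
From 1960-07-30 to 1960-10-15 is 78 days inclusive.
78 = 7 × 11 + 1, so there are 11 full weeks plus 1 extra day.
Each full week contributes 5 weekdays (Mon–Fri): 11 × 5 = 55.
The 1 extra day is Sat — none qualify.
Total: 55 + 0 = 55.
Holidays: 1960-08-13 (Sat); 1960-08-15 (Mon); 1960-08-29 (Mon); 1960-10-04 (Tue).
3 of the 4 holidays fall on weekdays; the rest are weekends and were already excluded.
Business days: 55 − 3 = 52.

52 working days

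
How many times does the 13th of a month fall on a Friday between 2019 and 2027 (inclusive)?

Friday-the-13ths by year:
2019: Sep, Dec
2020: Mar, Nov
2021: Aug
2022: May
2023: Jan, Oct
2024: Sep, Dec
2025: Jun
2026: Feb, Mar, Nov
2027: Aug

15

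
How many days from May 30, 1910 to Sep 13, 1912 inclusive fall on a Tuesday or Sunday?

239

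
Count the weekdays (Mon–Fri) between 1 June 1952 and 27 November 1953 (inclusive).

1 June 1952 is a Sunday.
The range spans 545 days (inclusive of both endpoints).
545 = 7 × 77 + 6, so there are 77 full weeks plus 6 extra days.
Each full week contributes 5 weekdays (Mon–Fri): 77 × 5 = 385.
The 6 extra days are Sunday, Monday, Tuesday, Wednesday, Thursday, Friday — 5 of them qualify.
Total: 385 + 5 = 390.

390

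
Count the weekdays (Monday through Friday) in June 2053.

Jun 1, 2053 is a Sunday.
The range spans 30 days (inclusive of both endpoints).
30 = 7 × 4 + 2, so there are 4 full weeks plus 2 extra days.
Each full week contributes 5 weekdays (Mon–Fri): 4 × 5 = 20.
The 2 extra days are Sunday, Monday — 1 of them qualifies.
Total: 20 + 1 = 21.

21 weekdays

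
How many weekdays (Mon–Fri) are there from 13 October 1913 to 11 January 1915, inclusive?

326

13 October 1913 is a Monday.
From 13 October 1913 to 11 January 1915 is 456 days inclusive.
456 = 7 × 65 + 1, so there are 65 full weeks plus 1 extra day.
Each full week contributes 5 weekdays (Mon–Fri): 65 × 5 = 325.
The 1 extra day is Monday — 1 of them qualifies.
Total: 325 + 1 = 326.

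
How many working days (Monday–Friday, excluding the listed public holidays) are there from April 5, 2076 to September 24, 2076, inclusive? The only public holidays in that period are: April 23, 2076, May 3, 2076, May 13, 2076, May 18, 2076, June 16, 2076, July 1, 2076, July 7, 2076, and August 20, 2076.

117

April 5, 2076 is a Sunday.
The range spans 173 days (inclusive of both endpoints).
173 = 7 × 24 + 5, so there are 24 full weeks plus 5 extra days.
Each full week contributes 5 weekdays (Mon–Fri): 24 × 5 = 120.
The 5 extra days are Sunday, Monday, Tuesday, Wednesday, Thursday — 4 of them qualify.
Total: 120 + 4 = 124.
Holidays: April 23, 2076 (Thu); May 3, 2076 (Sun); May 13, 2076 (Wed); May 18, 2076 (Mon); June 16, 2076 (Tue); July 1, 2076 (Wed); July 7, 2076 (Tue); August 20, 2076 (Thu).
7 of the 8 holidays fall on weekdays; the rest are weekends and were already excluded.
Business days: 124 − 7 = 117.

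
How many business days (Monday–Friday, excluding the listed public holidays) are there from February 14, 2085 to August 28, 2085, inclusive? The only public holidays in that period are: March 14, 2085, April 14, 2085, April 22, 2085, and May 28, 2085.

February 14, 2085 is a Wednesday.
From February 14, 2085 to August 28, 2085 is 196 days inclusive.
196 = 7 × 28, so the span is exactly 28 full weeks.
Each full week contributes 5 weekdays (Mon–Fri): 28 × 5 = 140.
Holidays: March 14, 2085 (Wed); April 14, 2085 (Sat); April 22, 2085 (Sun); May 28, 2085 (Mon).
2 of the 4 holidays fall on weekdays; the rest are weekends and were already excluded.
Business days: 140 − 2 = 138.

138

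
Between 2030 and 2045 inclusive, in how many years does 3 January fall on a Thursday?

Day of week of January 3 in each year:
2030: Thu ✓, 2031: Fri, 2032: Sat, 2033: Mon, 2034: Tue, 2035: Wed, 2036: Thu ✓, 2037: Sat, 2038: Sun, 2039: Mon, 2040: Tue, 2041: Thu ✓, 2042: Fri, 2043: Sat, 2044: Sun, 2045: Tue
Thursdays: 2030, 2036, 2041.

3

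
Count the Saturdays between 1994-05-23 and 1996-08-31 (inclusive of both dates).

1994-05-23 is a Monday.
The range spans 832 days (inclusive of both endpoints).
832 = 7 × 118 + 6, so there are 118 full weeks plus 6 extra days.
Each full week contributes one Saturday: 118 so far.
The 6 extra days are Monday, Tuesday, Wednesday, Thursday, Friday, Saturday — 1 of them qualifies.
Total: 118 + 1 = 119.

119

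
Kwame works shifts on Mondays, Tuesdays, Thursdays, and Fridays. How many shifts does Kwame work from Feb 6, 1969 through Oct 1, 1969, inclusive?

136

Feb 6, 1969 is a Thursday.
The range spans 238 days (inclusive of both endpoints).
238 = 7 × 34, so the span is exactly 34 full weeks.
Each full week contributes 4 days from the set (Mon, Tue, Thu, Fri): 34 × 4 = 136.
Total: 136.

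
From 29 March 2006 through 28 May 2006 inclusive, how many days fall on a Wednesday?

29 March 2006 is a Wednesday.
That's 61 days from start to end, counting both.
61 = 7 × 8 + 5, so there are 8 full weeks plus 5 extra days.
Each full week contributes one Wednesday: 8 so far.
The 5 extra days are Wednesday, Thursday, Friday, Saturday, Sunday — 1 of them qualifies.
Total: 8 + 1 = 9.

9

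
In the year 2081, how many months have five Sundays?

A month has five Sundays exactly when Sunday falls within its first (length − 28) days.
Jan: 31 days, starts Wed → 5 of Wed, Thu, Fri
Feb: 28 days, starts Sat → 5 of (none)
Mar: 31 days, starts Sat → 5 of Sat, Sun, Mon ✓
Apr: 30 days, starts Tue → 5 of Tue, Wed
May: 31 days, starts Thu → 5 of Thu, Fri, Sat
Jun: 30 days, starts Sun → 5 of Sun, Mon ✓
Jul: 31 days, starts Tue → 5 of Tue, Wed, Thu
Aug: 31 days, starts Fri → 5 of Fri, Sat, Sun ✓
Sep: 30 days, starts Mon → 5 of Mon, Tue
Oct: 31 days, starts Wed → 5 of Wed, Thu, Fri
Nov: 30 days, starts Sat → 5 of Sat, Sun ✓
Dec: 31 days, starts Mon → 5 of Mon, Tue, Wed
Months with five Sundays: Mar, Jun, Aug, Nov.

4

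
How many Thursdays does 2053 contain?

2053-01-01 is a Wednesday.
That's 365 days from start to end, counting both.
365 = 7 × 52 + 1, so there are 52 full weeks plus 1 extra day.
Each full week contributes one Thursday: 52 so far.
The 1 extra day is Wednesday — none qualify.
Total: 52 + 0 = 52.

52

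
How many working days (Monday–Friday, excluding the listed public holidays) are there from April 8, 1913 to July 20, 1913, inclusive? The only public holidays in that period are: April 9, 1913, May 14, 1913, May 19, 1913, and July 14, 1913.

April 8, 1913 is a Tuesday.
That's 104 days from start to end, counting both.
104 = 7 × 14 + 6, so there are 14 full weeks plus 6 extra days.
Each full week contributes 5 weekdays (Mon–Fri): 14 × 5 = 70.
The 6 extra days are Tue, Wed, Thu, Fri, Sat, Sun — 4 of them qualify.
Total: 70 + 4 = 74.
Holidays: April 9, 1913 (Wed); May 14, 1913 (Wed); May 19, 1913 (Mon); July 14, 1913 (Mon).
All 4 holidays fall on weekdays, so subtract 4.
Business days: 74 − 4 = 70.

70 working days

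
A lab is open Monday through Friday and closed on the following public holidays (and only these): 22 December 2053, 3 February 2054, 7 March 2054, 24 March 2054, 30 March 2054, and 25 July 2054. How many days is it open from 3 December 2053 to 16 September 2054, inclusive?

202 working days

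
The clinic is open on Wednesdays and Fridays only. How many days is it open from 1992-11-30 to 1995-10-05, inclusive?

1992-11-30 is a Monday.
The range spans 1040 days (inclusive of both endpoints).
1040 = 7 × 148 + 4, so there are 148 full weeks plus 4 extra days.
Each full week contributes 2 days from the set (Wed, Fri): 148 × 2 = 296.
The 4 extra days are Mon, Tue, Wed, Thu — 1 of them qualifies.
Total: 296 + 1 = 297.

297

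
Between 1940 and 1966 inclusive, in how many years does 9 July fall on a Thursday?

Day of week of July 9 in each year:
1940: Tue, 1941: Wed, 1942: Thu ✓, 1943: Fri, 1944: Sun, 1945: Mon, 1946: Tue, 1947: Wed, 1948: Fri, 1949: Sat, 1950: Sun, 1951: Mon, 1952: Wed, 1953: Thu ✓, 1954: Fri, 1955: Sat, 1956: Mon, 1957: Tue, 1958: Wed, 1959: Thu ✓, 1960: Sat, 1961: Sun, 1962: Mon, 1963: Tue, 1964: Thu ✓, 1965: Fri, 1966: Sat
Thursdays: 1942, 1953, 1959, 1964.

4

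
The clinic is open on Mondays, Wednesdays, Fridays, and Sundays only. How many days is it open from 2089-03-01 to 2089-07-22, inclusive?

82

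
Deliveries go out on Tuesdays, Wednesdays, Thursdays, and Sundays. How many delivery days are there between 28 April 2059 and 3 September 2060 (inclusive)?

28 April 2059 is a Monday.
The range spans 495 days (inclusive of both endpoints).
495 = 7 × 70 + 5, so there are 70 full weeks plus 5 extra days.
Each full week contributes 4 days from the set (Tue, Wed, Thu, Sun): 70 × 4 = 280.
The 5 extra days are Mon, Tue, Wed, Thu, Fri — 3 of them qualify.
Total: 280 + 3 = 283.

283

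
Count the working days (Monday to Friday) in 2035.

261

1 January 2035 is a Monday.
From 1 January 2035 to 31 December 2035 is 365 days inclusive.
365 = 7 × 52 + 1, so there are 52 full weeks plus 1 extra day.
Each full week contributes 5 weekdays (Mon–Fri): 52 × 5 = 260.
The 1 extra day is Mon — 1 of them qualifies.
Total: 260 + 1 = 261.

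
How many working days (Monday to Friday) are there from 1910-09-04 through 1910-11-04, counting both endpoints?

1910-09-04 is a Sunday.
From 1910-09-04 to 1910-11-04 is 62 days inclusive.
62 = 7 × 8 + 6, so there are 8 full weeks plus 6 extra days.
Each full week contributes 5 weekdays (Mon–Fri): 8 × 5 = 40.
The 6 extra days are Sun, Mon, Tue, Wed, Thu, Fri — 5 of them qualify.
Total: 40 + 5 = 45.

45 weekdays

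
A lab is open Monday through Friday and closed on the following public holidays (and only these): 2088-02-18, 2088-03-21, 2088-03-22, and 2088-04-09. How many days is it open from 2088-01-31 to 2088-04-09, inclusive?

2088-01-31 is a Saturday.
From 2088-01-31 to 2088-04-09 is 70 days inclusive.
70 = 7 × 10, so the span is exactly 10 full weeks.
Each full week contributes 5 weekdays (Mon–Fri): 10 × 5 = 50.
Total: 50.
Holidays: 2088-02-18 (Wed); 2088-03-21 (Sun); 2088-03-22 (Mon); 2088-04-09 (Fri).
3 of the 4 holidays fall on weekdays; the rest are weekends and were already excluded.
Business days: 50 − 3 = 47.

47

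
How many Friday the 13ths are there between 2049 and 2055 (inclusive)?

11

Friday-the-13ths by year:
2049: Aug
2050: May
2051: Jan, Oct
2052: Sep, Dec
2053: Jun
2054: Feb, Mar, Nov
2055: Aug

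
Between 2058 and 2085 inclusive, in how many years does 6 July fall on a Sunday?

4

Day of week of July 6 in each year:
2058: Sat, 2059: Sun ✓, 2060: Tue, 2061: Wed, 2062: Thu, 2063: Fri, 2064: Sun ✓, 2065: Mon, 2066: Tue, 2067: Wed, 2068: Fri, 2069: Sat, 2070: Sun ✓, 2071: Mon, 2072: Wed, 2073: Thu, 2074: Fri, 2075: Sat, 2076: Mon, 2077: Tue, 2078: Wed, 2079: Thu, 2080: Sat, 2081: Sun ✓, 2082: Mon, 2083: Tue, 2084: Thu, 2085: Fri
Sundays: 2059, 2064, 2070, 2081.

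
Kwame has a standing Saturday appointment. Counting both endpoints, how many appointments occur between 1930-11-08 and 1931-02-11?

14

1930-11-08 is a Saturday.
The range spans 96 days (inclusive of both endpoints).
96 = 7 × 13 + 5, so there are 13 full weeks plus 5 extra days.
Each full week contributes one Saturday: 13 so far.
The 5 extra days are Saturday, Sunday, Monday, Tuesday, Wednesday — 1 of them qualifies.
Total: 13 + 1 = 14.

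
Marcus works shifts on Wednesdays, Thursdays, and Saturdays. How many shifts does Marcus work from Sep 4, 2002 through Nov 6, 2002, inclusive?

28

Sep 4, 2002 is a Wednesday.
The range spans 64 days (inclusive of both endpoints).
64 = 7 × 9 + 1, so there are 9 full weeks plus 1 extra day.
Each full week contributes 3 days from the set (Wed, Thu, Sat): 9 × 3 = 27.
The 1 extra day is Wed — 1 of them qualifies.
Total: 27 + 1 = 28.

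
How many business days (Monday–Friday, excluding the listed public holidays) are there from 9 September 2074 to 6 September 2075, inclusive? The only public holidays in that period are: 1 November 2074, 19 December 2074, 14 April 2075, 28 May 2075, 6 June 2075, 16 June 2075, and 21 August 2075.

9 September 2074 is a Sunday.
The range spans 363 days (inclusive of both endpoints).
363 = 7 × 51 + 6, so there are 51 full weeks plus 6 extra days.
Each full week contributes 5 weekdays (Mon–Fri): 51 × 5 = 255.
The 6 extra days are Sun, Mon, Tue, Wed, Thu, Fri — 5 of them qualify.
Total: 255 + 5 = 260.
Holidays: 1 November 2074 (Thu); 19 December 2074 (Wed); 14 April 2075 (Sun); 28 May 2075 (Tue); 6 June 2075 (Thu); 16 June 2075 (Sun); 21 August 2075 (Wed).
5 of the 7 holidays fall on weekdays; the rest are weekends and were already excluded.
Business days: 260 − 5 = 255.

255 business days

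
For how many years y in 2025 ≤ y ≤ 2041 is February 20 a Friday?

3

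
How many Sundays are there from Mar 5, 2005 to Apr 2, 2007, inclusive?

109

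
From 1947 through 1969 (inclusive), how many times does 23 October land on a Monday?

Day of week of October 23 in each year:
1947: Thu, 1948: Sat, 1949: Sun, 1950: Mon ✓, 1951: Tue, 1952: Thu, 1953: Fri, 1954: Sat, 1955: Sun, 1956: Tue, 1957: Wed, 1958: Thu, 1959: Fri, 1960: Sun, 1961: Mon ✓, 1962: Tue, 1963: Wed, 1964: Fri, 1965: Sat, 1966: Sun, 1967: Mon ✓, 1968: Wed, 1969: Thu
Mondays: 1950, 1961, 1967.

3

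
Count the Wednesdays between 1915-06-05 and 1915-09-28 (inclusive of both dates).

16

1915-06-05 is a Saturday.
The range spans 116 days (inclusive of both endpoints).
116 = 7 × 16 + 4, so there are 16 full weeks plus 4 extra days.
Each full week contributes one Wednesday: 16 so far.
The 4 extra days are Sat, Sun, Mon, Tue — none qualify.
Total: 16 + 0 = 16.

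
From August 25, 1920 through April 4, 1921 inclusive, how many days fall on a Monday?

32 Mondays

August 25, 1920 is a Wednesday.
The range spans 223 days (inclusive of both endpoints).
223 = 7 × 31 + 6, so there are 31 full weeks plus 6 extra days.
Each full week contributes one Monday: 31 so far.
The 6 extra days are Wednesday, Thursday, Friday, Saturday, Sunday, Monday — 1 of them qualifies.
Total: 31 + 1 = 32.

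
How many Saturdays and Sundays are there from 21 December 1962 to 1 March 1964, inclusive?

126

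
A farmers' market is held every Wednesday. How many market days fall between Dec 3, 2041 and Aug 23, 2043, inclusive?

Dec 3, 2041 is a Tuesday.
That's 629 days from start to end, counting both.
629 = 7 × 89 + 6, so there are 89 full weeks plus 6 extra days.
Each full week contributes one Wednesday: 89 so far.
The 6 extra days are Tue, Wed, Thu, Fri, Sat, Sun — 1 of them qualifies.
Total: 89 + 1 = 90.

90 Wednesdays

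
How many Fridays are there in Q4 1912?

13

1912-10-01 is a Tuesday.
The range spans 92 days (inclusive of both endpoints).
92 = 7 × 13 + 1, so there are 13 full weeks plus 1 extra day.
Each full week contributes one Friday: 13 so far.
The 1 extra day is Tue — none qualify.
Total: 13 + 0 = 13.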